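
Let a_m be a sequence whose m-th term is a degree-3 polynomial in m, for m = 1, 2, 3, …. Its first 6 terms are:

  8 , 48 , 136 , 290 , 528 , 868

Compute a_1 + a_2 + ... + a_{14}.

39242

1st diffs: 40, 88, 154, 238, 340.
2nd diffs: 48, 66, 84, 102.
3rd diffs: 18, 18, 18 (constant).
Newton forward-difference form: a_m = 8 + 40·C(m-1,1) + 48·C(m-1,2) + 18·C(m-1,3).
Continuing: …, 1328, 1926, 2680, 3608, …, a_{14} = 9420.
Summing m = 1..14 (14 terms) gives 39242.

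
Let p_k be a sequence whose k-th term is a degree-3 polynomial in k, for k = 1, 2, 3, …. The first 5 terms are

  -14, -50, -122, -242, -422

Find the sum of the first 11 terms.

-12034

1st diffs: -36, -72, -120, -180.
2nd diffs: -36, -48, -60.
3rd diffs: -12, -12 (constant).
Newton forward-difference form: p_k = -14 + (-36)·C(k-1,1) + (-36)·C(k-1,2) + (-12)·C(k-1,3).
Continuing: …, -674, -1010, -1442, -1982, …, p_{11} = -3434.
Summing k = 1..11 (11 terms) gives -12034.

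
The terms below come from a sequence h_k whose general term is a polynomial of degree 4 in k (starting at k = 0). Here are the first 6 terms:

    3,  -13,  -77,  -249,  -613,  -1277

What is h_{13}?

1st diffs: -16, -64, -172, -364, -664.
2nd diffs: -48, -108, -192, -300.
3rd diffs: -60, -84, -108.
4th diffs: -24, -24 (constant).
Newton forward-difference form: h_k = 3 + (-16)·C(k,1) + (-48)·C(k,2) + (-60)·C(k,3) + (-24)·C(k,4).
At k = 13: k = 13, so h_{13} = 3 - 208 - 3744 - 17160 - 17160 = -38269.

-38269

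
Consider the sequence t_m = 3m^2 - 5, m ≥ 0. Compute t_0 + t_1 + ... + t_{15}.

Over m = 0..15: Σm = 120, Σm² = 1240.
Total = (3)·1240 + (-5)·16 = 3640.

3640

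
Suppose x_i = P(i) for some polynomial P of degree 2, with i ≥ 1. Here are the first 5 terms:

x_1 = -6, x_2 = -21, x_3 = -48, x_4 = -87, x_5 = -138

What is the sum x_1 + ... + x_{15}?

-7125

1st diffs: -15, -27, -39, -51.
2nd diffs: -12, -12, -12 (constant).
Newton forward-difference form: x_i = -6 + (-15)·C(i-1,1) + (-12)·C(i-1,2).
Continuing: …, -201, -276, -363, -462, …, x_{15} = -1308.
Summing i = 1..15 (15 terms) gives -7125.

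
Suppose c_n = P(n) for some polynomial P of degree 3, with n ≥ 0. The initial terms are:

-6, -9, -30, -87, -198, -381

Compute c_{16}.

1st diffs: -3, -21, -57, -111, -183.
2nd diffs: -18, -36, -54, -72.
3rd diffs: -18, -18, -18 (constant).
Newton forward-difference form: c_n = -6 + (-3)·C(n,1) + (-18)·C(n,2) + (-18)·C(n,3).
At n = 16: n = 16, so c_{16} = -6 - 48 - 2160 - 10080 = -12294.

-12294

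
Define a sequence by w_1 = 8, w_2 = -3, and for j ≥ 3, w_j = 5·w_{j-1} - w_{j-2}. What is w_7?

-12328

Iterate the recurrence:
w_3 = -23; w_4 = -112; w_5 = -537; w_6 = -2573; w_7 = -12328.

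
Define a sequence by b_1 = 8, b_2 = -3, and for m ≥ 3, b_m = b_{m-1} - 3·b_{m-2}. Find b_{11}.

b_3 = -27  b_4 = -18  b_5 = 63  b_6 = 117  b_7 = -72  b_8 = -423  b_9 = -207  b_{10} = 1062  b_{11} = 1683.

1683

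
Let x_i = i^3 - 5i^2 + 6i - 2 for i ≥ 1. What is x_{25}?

x_{25} = 1·25^3 - 5·25^2 + 6·25 - 2 = 12648.

12648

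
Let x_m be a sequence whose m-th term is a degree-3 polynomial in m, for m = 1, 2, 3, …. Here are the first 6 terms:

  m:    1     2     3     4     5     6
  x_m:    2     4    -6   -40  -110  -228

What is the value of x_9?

-990

1st diffs: 2, -10, -34, -70, -118.
2nd diffs: -12, -24, -36, -48.
3rd diffs: -12, -12, -12 (constant).
Newton forward-difference form: x_m = 2 + 2·C(m-1,1) + (-12)·C(m-1,2) + (-12)·C(m-1,3).
At m = 9: m-1 = 8, so x_9 = 2 + 16 - 336 - 672 = -990.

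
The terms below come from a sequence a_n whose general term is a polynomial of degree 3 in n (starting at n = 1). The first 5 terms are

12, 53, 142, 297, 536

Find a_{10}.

1st diffs: 41, 89, 155, 239.
2nd diffs: 48, 66, 84.
3rd diffs: 18, 18 (constant).
Newton forward-difference form: a_n = 12 + 41·C(n-1,1) + 48·C(n-1,2) + 18·C(n-1,3).
At n = 10: n-1 = 9, so a_{10} = 12 + 369 + 1728 + 1512 = 3621.

3621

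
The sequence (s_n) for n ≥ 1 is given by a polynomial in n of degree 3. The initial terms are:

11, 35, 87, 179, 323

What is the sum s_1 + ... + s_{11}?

10021

1st diffs: 24, 52, 92, 144.
2nd diffs: 28, 40, 52.
3rd diffs: 12, 12 (constant).
Newton forward-difference form: s_n = 11 + 24·C(n-1,1) + 28·C(n-1,2) + 12·C(n-1,3).
Continuing: …, 531, 815, 1187, 1659, …, s_{11} = 2951.
Summing n = 1..11 (11 terms) gives 10021.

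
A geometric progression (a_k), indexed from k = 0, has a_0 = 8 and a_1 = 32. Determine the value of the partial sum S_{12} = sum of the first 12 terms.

Common ratio r = 4.
a_k = 8·4^(k-0).
S = 8·(4^12 - 1)/(4 - 1) = 8·(16777216 - 1)/(3) = 44739240.

44739240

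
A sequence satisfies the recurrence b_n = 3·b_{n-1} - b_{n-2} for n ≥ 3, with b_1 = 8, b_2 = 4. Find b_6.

52

b_3 = 4;  b_4 = 8;  b_5 = 20;  b_6 = 52.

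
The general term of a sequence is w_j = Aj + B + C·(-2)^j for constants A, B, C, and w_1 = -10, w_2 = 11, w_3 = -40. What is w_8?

1001

At j = 1, 2, 3: A + B - 2C = -10; 2A + B + 4C = 11; 3A + B - 8C = -40.
Subtracting the first from the second: A + 6C = 21.
Subtracting the second from the third: A - 12C = -51.
Solving: C = 4, A = -3, then B = 1.
So w_j = -3·j + 1 + 4·(-2)^j; at j=8 this is 1001.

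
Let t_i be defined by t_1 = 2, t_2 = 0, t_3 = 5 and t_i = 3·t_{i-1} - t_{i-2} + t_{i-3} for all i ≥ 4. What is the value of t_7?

Iterate the recurrence:
t_4 = 17, t_5 = 46, t_6 = 126, t_7 = 349.

349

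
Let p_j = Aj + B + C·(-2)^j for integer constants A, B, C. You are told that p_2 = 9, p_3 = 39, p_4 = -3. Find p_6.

-87

Plug in j = 2, 3, 4: 2A + B + 4C = 9; 3A + B - 8C = 39; 4A + B + 16C = -3.
Subtracting the first from the second: A - 12C = 30.
Subtracting the second from the third: A + 24C = -42.
Solving: C = -2, A = 6, then B = 5.
Therefore p_6 = 36 + 5 + (-2)·64 = -87.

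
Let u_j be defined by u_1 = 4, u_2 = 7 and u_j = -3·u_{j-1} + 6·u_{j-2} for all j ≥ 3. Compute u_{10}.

153657

u_3 = 3  u_4 = 33  u_5 = -81  u_6 = 441  u_7 = -1809  u_8 = 8073  u_9 = -35073  u_{10} = 153657.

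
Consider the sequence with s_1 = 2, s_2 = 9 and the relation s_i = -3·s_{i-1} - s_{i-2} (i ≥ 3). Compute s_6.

537

Iterate the recurrence:
s_3 = -29;  s_4 = 78;  s_5 = -205;  s_6 = 537.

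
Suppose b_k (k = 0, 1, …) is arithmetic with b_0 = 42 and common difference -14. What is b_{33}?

b_k = 42 + (k - 0)·(-14).
b_{33} = 42 + 33·(-14) = -420.

-420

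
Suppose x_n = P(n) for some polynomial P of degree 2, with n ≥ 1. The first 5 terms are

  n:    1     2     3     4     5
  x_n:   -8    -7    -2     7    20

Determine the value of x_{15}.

1st diffs: 1, 5, 9, 13.
2nd diffs: 4, 4, 4 (constant).
Newton forward-difference form: x_n = -8 + 1·C(n-1,1) + 4·C(n-1,2).
At n = 15: n-1 = 14, so x_{15} = -8 + 14 + 364 = 370.

370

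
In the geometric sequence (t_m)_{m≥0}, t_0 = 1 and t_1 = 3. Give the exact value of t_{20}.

Common ratio r = 3.
t_m = 1·3^(m-0).
t_{20} = 1·3^20 = 3486784401.

3486784401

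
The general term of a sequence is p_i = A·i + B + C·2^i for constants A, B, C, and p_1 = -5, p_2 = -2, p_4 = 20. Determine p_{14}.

32746

At i = 1, 2, 4: A + B + 2C = -5; 2A + B + 4C = -2; 4A + B + 16C = 20.
Subtracting the first from the second: A + 2C = 3.
Subtracting the second from the third: 2A + 12C = 22.
Solving: C = 2, A = -1, then B = -8.
Therefore p_{14} = -14 + (-8) + 2·16384 = 32746.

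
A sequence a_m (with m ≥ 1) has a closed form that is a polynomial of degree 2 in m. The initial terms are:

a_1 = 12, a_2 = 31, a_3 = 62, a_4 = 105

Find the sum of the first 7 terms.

903

1st diffs: 19, 31, 43.
2nd diffs: 12, 12 (constant).
Newton forward-difference form: a_m = 12 + 19·C(m-1,1) + 12·C(m-1,2).
Continuing: 160, 227, 306.
Summing m = 1..7 (7 terms) gives 903.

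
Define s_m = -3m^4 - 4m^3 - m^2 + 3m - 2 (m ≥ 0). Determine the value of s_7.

-8605

s_7 = -3·7^4 - 4·7^3 - 1·7^2 + 3·7 - 2 = -8605.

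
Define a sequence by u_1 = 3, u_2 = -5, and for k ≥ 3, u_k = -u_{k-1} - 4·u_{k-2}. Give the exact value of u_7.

105

u_3 = -7  u_4 = 27  u_5 = 1  u_6 = -109  u_7 = 105.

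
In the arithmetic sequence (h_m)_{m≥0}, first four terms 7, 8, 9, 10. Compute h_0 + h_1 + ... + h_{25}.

Common difference d = 1.
h_m = 7 + (m - 0)·1.
h_{25} = 32; S = 26·(7 + 32)/2 = 507.

507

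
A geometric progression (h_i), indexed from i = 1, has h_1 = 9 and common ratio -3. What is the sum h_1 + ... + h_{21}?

h_i = 9·(-3)^(i-1).
S = 9·((-3)^21 - 1)/(-3 - 1) = 9·(-10460353203 - 1)/(-4) = 23535794709.

23535794709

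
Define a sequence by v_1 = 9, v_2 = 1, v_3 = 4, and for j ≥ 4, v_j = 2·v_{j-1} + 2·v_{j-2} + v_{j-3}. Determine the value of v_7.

Applying the relation repeatedly:
v_4 = 19; v_5 = 47; v_6 = 136; v_7 = 385.

385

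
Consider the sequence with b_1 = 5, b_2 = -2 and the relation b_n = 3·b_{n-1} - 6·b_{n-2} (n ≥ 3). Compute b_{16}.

b_3 = -36;  b_4 = -96;  b_5 = -72;  …;  b_{13} = 215784;  b_{14} = 798984;  b_{15} = 1102248;  b_{16} = -1487160.

-1487160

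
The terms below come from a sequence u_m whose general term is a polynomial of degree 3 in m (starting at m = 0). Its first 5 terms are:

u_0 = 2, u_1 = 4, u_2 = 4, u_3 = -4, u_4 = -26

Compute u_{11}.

1st diffs: 2, 0, -8, -22.
2nd diffs: -2, -8, -14.
3rd diffs: -6, -6 (constant).
Newton forward-difference form: u_m = 2 + 2·C(m,1) + (-2)·C(m,2) + (-6)·C(m,3).
At m = 11: m = 11, so u_{11} = 2 + 22 - 110 - 990 = -1076.

-1076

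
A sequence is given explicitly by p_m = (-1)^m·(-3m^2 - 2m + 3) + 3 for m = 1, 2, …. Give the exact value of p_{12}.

-450

(-1)^12 = 1; -3m^2 - 2m + 3 at m=12 is -453; so p_{12} = -450.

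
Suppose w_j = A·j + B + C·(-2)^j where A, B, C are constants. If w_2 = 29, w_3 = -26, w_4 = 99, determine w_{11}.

-10186

Write the equations: 2A + B + 4C = 29; 3A + B - 8C = -26; 4A + B + 16C = 99.
Subtracting the first from the second: A - 12C = -55.
Subtracting the second from the third: A + 24C = 125.
Solving: C = 5, A = 5, then B = -1.
So w_j = 5·j + (-1) + 5·(-2)^j; at j=11 this is -10186.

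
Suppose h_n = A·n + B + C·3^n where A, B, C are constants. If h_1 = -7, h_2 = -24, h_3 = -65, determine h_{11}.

Write the equations: A + B + 3C = -7; 2A + B + 9C = -24; 3A + B + 27C = -65.
Subtracting the first from the second: A + 6C = -17.
Subtracting the second from the third: A + 18C = -41.
Solving: C = -2, A = -5, then B = 4.
So h_n = -5·n + 4 + (-2)·3^n; at n=11 this is -354345.

-354345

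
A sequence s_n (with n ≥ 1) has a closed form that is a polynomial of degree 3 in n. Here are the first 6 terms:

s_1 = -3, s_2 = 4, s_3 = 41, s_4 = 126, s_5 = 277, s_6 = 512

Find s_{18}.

16436

1st diffs: 7, 37, 85, 151, 235.
2nd diffs: 30, 48, 66, 84.
3rd diffs: 18, 18, 18 (constant).
So s_n = 3n^3 - 3n^2 - 5n + 2.
Evaluating at n = 18 gives s_{18} = 16436.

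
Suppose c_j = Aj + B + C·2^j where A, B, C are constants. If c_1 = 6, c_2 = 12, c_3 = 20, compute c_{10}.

1064

Write the equations: A + B + 2C = 6; 2A + B + 4C = 12; 3A + B + 8C = 20.
Subtracting the first from the second: A + 2C = 6.
Subtracting the second from the third: A + 4C = 8.
Solving: C = 1, A = 4, then B = 0.
Therefore c_{10} = 40 + 0 + 1·1024 = 1064.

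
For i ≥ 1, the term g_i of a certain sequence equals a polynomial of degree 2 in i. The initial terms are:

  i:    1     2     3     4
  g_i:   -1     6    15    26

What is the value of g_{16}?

314

1st diffs: 7, 9, 11.
2nd diffs: 2, 2 (constant).
Newton forward-difference form: g_i = -1 + 7·C(i-1,1) + 2·C(i-1,2).
At i = 16: i-1 = 15, so g_{16} = -1 + 105 + 210 = 314.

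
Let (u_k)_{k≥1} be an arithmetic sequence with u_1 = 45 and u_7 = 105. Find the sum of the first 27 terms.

Common difference d = (105 - 45) / (7 - 1) = 10.
u_k = 45 + (k - 1)·10.
u_{27} = 305; S = 27·(45 + 305)/2 = 4725.

4725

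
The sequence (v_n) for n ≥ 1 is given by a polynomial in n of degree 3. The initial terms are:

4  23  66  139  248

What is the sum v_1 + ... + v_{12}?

1st diffs: 19, 43, 73, 109.
2nd diffs: 24, 30, 36.
3rd diffs: 6, 6 (constant).
So v_n = n^3 + 6n^2 - 6n + 3.
Continuing: …, 399, 598, 851, 1164, …, v_{12} = 2523.
Summing n = 1..12 (12 terms) gives 9552.

9552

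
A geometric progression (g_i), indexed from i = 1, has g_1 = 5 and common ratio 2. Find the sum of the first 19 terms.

2621435

g_i = 5·2^(i-1).
S = 5·(2^19 - 1)/(2 - 1) = 5·(524288 - 1)/(1) = 2621435.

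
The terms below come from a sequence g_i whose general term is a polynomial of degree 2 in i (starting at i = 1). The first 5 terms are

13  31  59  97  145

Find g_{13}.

1st diffs: 18, 28, 38, 48.
2nd diffs: 10, 10, 10 (constant).
Newton forward-difference form: g_i = 13 + 18·C(i-1,1) + 10·C(i-1,2).
At i = 13: i-1 = 12, so g_{13} = 13 + 216 + 660 = 889.

889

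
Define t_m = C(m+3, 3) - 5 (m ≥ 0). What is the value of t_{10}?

C(13, 3) = 286, so t_{10} = 281.

281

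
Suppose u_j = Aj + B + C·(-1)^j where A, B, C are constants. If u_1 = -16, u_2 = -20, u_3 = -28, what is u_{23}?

-148

Write the equations: A + B - C = -16; 2A + B + C = -20; 3A + B - C = -28.
Subtracting the first from the second: A + 2C = -4.
Subtracting the second from the third: A - 2C = -8.
Solving: C = 1, A = -6, then B = -9.
Hence u_{23} = -6·23 + (-9) + 1·(-1) = -148.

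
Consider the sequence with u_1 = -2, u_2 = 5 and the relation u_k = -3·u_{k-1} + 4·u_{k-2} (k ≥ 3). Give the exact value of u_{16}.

1503238553

u_3 = -23  u_4 = 89  u_5 = -359  …  u_{13} = -23488103  u_{14} = 93952409  u_{15} = -375809639  u_{16} = 1503238553.
(Characteristic roots are 1 and -4.)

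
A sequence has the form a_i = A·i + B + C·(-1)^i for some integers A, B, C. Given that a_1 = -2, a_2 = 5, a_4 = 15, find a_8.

35

Write the equations: A + B - C = -2; 2A + B + C = 5; 4A + B + C = 15.
Subtracting the first from the second: A + 2C = 7.
Subtracting the second from the third: 2A = 10.
Solving: C = 1, A = 5, then B = -6.
So a_i = 5·i + (-6) + 1·(-1)^i; at i=8 this is 35.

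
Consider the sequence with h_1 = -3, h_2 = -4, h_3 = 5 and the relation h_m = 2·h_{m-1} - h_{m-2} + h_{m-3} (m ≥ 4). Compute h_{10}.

209

h_4 = 11;  h_5 = 13;  h_6 = 20;  h_7 = 38;  h_8 = 69;  h_9 = 120;  h_{10} = 209.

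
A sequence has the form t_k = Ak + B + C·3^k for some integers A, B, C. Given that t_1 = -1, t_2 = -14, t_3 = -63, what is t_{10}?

Write the equations: A + B + 3C = -1; 2A + B + 9C = -14; 3A + B + 27C = -63.
Subtracting the first from the second: A + 6C = -13.
Subtracting the second from the third: A + 18C = -49.
Solving: C = -3, A = 5, then B = 3.
Therefore t_{10} = 50 + 3 + (-3)·59049 = -177094.

-177094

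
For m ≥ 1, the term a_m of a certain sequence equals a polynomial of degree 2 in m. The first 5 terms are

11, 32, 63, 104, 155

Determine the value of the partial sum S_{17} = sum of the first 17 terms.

9843

1st diffs: 21, 31, 41, 51.
2nd diffs: 10, 10, 10 (constant).
Newton forward-difference form: a_m = 11 + 21·C(m-1,1) + 10·C(m-1,2).
Continuing: …, 216, 287, 368, 459, …, a_{17} = 1547.
Summing m = 1..17 (17 terms) gives 9843.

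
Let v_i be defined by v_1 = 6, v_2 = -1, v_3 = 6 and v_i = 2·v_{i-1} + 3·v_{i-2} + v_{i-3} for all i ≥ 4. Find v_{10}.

Applying the relation repeatedly:
v_4 = 15, v_5 = 47, v_6 = 145, v_7 = 446, v_8 = 1374, v_9 = 4231, v_{10} = 13030.

13030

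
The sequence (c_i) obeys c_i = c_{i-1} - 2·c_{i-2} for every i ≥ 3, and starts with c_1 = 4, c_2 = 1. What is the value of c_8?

Step forward from the initial values:
c_3 = -7;  c_4 = -9;  c_5 = 5;  c_6 = 23;  c_7 = 13;  c_8 = -33.

-33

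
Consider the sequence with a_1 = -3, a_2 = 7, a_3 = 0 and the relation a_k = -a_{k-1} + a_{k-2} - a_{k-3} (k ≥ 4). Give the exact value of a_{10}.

331

a_4 = 10  a_5 = -17  a_6 = 27  a_7 = -54  a_8 = 98  a_9 = -179  a_{10} = 331.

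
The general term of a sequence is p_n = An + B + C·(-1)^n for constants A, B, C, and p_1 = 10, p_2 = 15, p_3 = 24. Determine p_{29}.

206

Plug in n = 1, 2, 3: A + B - C = 10; 2A + B + C = 15; 3A + B - C = 24.
Subtracting the first from the second: A + 2C = 5.
Subtracting the second from the third: A - 2C = 9.
Solving: C = -1, A = 7, then B = 2.
Hence p_{29} = 7·29 + 2 + (-1)·(-1) = 206.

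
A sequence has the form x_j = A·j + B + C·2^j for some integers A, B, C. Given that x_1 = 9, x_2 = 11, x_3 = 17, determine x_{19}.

1048545

The three given values yield: A + B + 2C = 9; 2A + B + 4C = 11; 3A + B + 8C = 17.
Subtracting the first from the second: A + 2C = 2.
Subtracting the second from the third: A + 4C = 6.
Solving: C = 2, A = -2, then B = 7.
Hence x_{19} = -2·19 + 7 + 2·524288 = 1048545.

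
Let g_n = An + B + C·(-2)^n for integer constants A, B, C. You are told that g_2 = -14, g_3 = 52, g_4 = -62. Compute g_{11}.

10300

Write the equations: 2A + B + 4C = -14; 3A + B - 8C = 52; 4A + B + 16C = -62.
Subtracting the first from the second: A - 12C = 66.
Subtracting the second from the third: A + 24C = -114.
Solving: C = -5, A = 6, then B = -6.
So g_n = 6·n + (-6) + (-5)·(-2)^n; at n=11 this is 10300.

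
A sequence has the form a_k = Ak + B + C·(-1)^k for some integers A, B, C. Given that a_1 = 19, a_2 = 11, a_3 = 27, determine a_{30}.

At k = 1, 2, 3: A + B - C = 19; 2A + B + C = 11; 3A + B - C = 27.
Subtracting the first from the second: A + 2C = -8.
Subtracting the second from the third: A - 2C = 16.
Solving: C = -6, A = 4, then B = 9.
Hence a_{30} = 4·30 + 9 + (-6)·1 = 123.

123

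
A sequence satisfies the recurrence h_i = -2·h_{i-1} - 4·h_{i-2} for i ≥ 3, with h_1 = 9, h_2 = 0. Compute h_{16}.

294912

Iterate the recurrence:
h_3 = -36  h_4 = 72  h_5 = 0  …  h_{13} = 36864  h_{14} = 0  h_{15} = -147456  h_{16} = 294912.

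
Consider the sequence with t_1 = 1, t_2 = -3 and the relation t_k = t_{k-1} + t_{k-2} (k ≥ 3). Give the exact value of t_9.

t_3 = -2; t_4 = -5; t_5 = -7; t_6 = -12; t_7 = -19; t_8 = -31; t_9 = -50.

-50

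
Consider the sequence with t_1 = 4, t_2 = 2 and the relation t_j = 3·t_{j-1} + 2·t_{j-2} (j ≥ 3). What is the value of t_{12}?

1204510

Applying the relation repeatedly:
t_3 = 14;  t_4 = 46;  t_5 = 166;  t_6 = 590;  t_7 = 2102;  t_8 = 7486;  t_9 = 26662;  t_{10} = 94958;  t_{11} = 338198;  t_{12} = 1204510.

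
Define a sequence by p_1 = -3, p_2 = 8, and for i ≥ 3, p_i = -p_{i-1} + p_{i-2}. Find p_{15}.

Compute successive terms:
p_3 = -11  p_4 = 19  p_5 = -30  …  p_{12} = 877  p_{13} = -1419  p_{14} = 2296  p_{15} = -3715.

-3715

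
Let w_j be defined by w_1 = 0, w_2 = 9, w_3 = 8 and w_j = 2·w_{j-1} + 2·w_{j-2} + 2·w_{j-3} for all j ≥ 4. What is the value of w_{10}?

21096

Compute successive terms:
w_4 = 34, w_5 = 102, w_6 = 288, w_7 = 848, w_8 = 2476, w_9 = 7224, w_{10} = 21096.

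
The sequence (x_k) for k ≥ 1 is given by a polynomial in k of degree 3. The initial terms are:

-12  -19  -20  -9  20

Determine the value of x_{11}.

908

1st diffs: -7, -1, 11, 29.
2nd diffs: 6, 12, 18.
3rd diffs: 6, 6 (constant).
Newton forward-difference form: x_k = -12 + (-7)·C(k-1,1) + 6·C(k-1,2) + 6·C(k-1,3).
At k = 11: k-1 = 10, so x_{11} = -12 - 70 + 270 + 720 = 908.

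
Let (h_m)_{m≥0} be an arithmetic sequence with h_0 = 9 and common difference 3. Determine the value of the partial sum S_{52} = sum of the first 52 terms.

h_m = 9 + (m - 0)·3.
h_{51} = 162; S = 52·(9 + 162)/2 = 4446.

4446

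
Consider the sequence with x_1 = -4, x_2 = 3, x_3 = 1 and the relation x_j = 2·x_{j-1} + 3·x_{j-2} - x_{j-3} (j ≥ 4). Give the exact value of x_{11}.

x_4 = 15; x_5 = 30; x_6 = 104; x_7 = 283; x_8 = 848; x_9 = 2441; x_{10} = 7143; x_{11} = 20761.

20761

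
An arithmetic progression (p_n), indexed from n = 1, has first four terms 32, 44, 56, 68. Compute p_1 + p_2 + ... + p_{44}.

Common difference d = 12.
p_n = 32 + (n - 1)·12.
p_{44} = 548; S = 44·(32 + 548)/2 = 12760.

12760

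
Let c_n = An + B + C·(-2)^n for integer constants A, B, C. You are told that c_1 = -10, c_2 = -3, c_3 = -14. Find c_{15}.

Plug in n = 1, 2, 3: A + B - 2C = -10; 2A + B + 4C = -3; 3A + B - 8C = -14.
Subtracting the first from the second: A + 6C = 7.
Subtracting the second from the third: A - 12C = -11.
Solving: C = 1, A = 1, then B = -9.
Therefore c_{15} = 15 + (-9) + 1·(-32768) = -32762.

-32762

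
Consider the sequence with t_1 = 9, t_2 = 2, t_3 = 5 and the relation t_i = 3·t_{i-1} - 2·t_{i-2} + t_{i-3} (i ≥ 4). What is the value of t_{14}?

Applying the relation repeatedly:
t_4 = 20; t_5 = 52; t_6 = 121; …; t_{11} = 8130; t_{12} = 18900; t_{13} = 43937; t_{14} = 102141.

102141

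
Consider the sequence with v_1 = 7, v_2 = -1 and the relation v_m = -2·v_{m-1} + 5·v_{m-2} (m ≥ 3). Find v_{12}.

Step forward from the initial values:
v_3 = 37;  v_4 = -79;  v_5 = 343;  v_6 = -1081;  v_7 = 3877;  v_8 = -13159;  v_9 = 45703;  v_{10} = -157201;  v_{11} = 542917;  v_{12} = -1871839.

-1871839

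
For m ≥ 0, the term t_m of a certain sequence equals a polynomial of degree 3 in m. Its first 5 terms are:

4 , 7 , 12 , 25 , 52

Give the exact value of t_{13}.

1915

1st diffs: 3, 5, 13, 27.
2nd diffs: 2, 8, 14.
3rd diffs: 6, 6 (constant).
Newton forward-difference form: t_m = 4 + 3·C(m,1) + 2·C(m,2) + 6·C(m,3).
At m = 13: m = 13, so t_{13} = 4 + 39 + 156 + 1716 = 1915.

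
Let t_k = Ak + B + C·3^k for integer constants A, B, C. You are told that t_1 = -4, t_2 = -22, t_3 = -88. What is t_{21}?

Plug in k = 1, 2, 3: A + B + 3C = -4; 2A + B + 9C = -22; 3A + B + 27C = -88.
Subtracting the first from the second: A + 6C = -18.
Subtracting the second from the third: A + 18C = -66.
Solving: C = -4, A = 6, then B = 2.
Therefore t_{21} = 126 + 2 + (-4)·10460353203 = -41841412684.

-41841412684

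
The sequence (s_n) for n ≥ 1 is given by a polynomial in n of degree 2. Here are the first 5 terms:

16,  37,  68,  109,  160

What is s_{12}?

797

1st diffs: 21, 31, 41, 51.
2nd diffs: 10, 10, 10 (constant).
Newton forward-difference form: s_n = 16 + 21·C(n-1,1) + 10·C(n-1,2).
At n = 12: n-1 = 11, so s_{12} = 16 + 231 + 550 = 797.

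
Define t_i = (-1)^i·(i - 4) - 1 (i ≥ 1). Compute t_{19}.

-16

(-1)^19 = -1; i - 4 at i=19 is 15; so t_{19} = -16.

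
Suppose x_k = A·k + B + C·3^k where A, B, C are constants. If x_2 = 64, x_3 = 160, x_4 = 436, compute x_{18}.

The three given values yield: 2A + B + 9C = 64; 3A + B + 27C = 160; 4A + B + 81C = 436.
Subtracting the first from the second: A + 18C = 96.
Subtracting the second from the third: A + 54C = 276.
Solving: C = 5, A = 6, then B = 7.
Hence x_{18} = 6·18 + 7 + 5·387420489 = 1937102560.

1937102560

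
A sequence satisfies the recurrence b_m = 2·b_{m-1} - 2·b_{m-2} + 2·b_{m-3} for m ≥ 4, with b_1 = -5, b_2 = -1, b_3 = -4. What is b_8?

Step forward from the initial values:
b_4 = -16;  b_5 = -26;  b_6 = -28;  b_7 = -36;  b_8 = -68.

-68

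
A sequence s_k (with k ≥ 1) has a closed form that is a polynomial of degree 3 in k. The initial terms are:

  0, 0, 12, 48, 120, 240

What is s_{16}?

1st diffs: 0, 12, 36, 72, 120.
2nd diffs: 12, 24, 36, 48.
3rd diffs: 12, 12, 12 (constant).
Newton forward-difference form: s_k = 12·C(k-1,2) + 12·C(k-1,3).
At k = 16: k-1 = 15, so s_{16} = 1260 + 5460 = 6720.

6720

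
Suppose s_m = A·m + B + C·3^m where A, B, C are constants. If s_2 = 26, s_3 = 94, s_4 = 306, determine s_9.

78694

Plug in m = 2, 3, 4: 2A + B + 9C = 26; 3A + B + 27C = 94; 4A + B + 81C = 306.
Subtracting the first from the second: A + 18C = 68.
Subtracting the second from the third: A + 54C = 212.
Solving: C = 4, A = -4, then B = -2.
Therefore s_9 = -36 + (-2) + 4·19683 = 78694.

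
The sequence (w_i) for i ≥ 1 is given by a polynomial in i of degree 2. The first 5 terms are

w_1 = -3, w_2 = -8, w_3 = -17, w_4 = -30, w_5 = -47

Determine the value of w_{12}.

-278

1st diffs: -5, -9, -13, -17.
2nd diffs: -4, -4, -4 (constant).
Newton forward-difference form: w_i = -3 + (-5)·C(i-1,1) + (-4)·C(i-1,2).
At i = 12: i-1 = 11, so w_{12} = -3 - 55 - 220 = -278.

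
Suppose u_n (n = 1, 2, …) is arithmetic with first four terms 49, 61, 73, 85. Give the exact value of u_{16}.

Common difference d = 12.
u_n = 49 + (n - 1)·12.
u_{16} = 49 + 15·12 = 229.

229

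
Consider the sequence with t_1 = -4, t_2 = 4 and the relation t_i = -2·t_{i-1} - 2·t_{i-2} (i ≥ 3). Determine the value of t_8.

Step forward from the initial values:
t_3 = 0  t_4 = -8  t_5 = 16  t_6 = -16  t_7 = 0  t_8 = 32.

32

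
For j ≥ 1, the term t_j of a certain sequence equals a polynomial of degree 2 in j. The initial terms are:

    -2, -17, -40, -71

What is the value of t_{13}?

1st diffs: -15, -23, -31.
2nd diffs: -8, -8 (constant).
Newton forward-difference form: t_j = -2 + (-15)·C(j-1,1) + (-8)·C(j-1,2).
At j = 13: j-1 = 12, so t_{13} = -2 - 180 - 528 = -710.

-710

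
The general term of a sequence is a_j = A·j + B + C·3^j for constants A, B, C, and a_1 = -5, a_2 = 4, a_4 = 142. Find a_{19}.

Plug in j = 1, 2, 4: A + B + 3C = -5; 2A + B + 9C = 4; 4A + B + 81C = 142.
Subtracting the first from the second: A + 6C = 9.
Subtracting the second from the third: 2A + 72C = 138.
Solving: C = 2, A = -3, then B = -8.
Therefore a_{19} = -57 + (-8) + 2·1162261467 = 2324522869.

2324522869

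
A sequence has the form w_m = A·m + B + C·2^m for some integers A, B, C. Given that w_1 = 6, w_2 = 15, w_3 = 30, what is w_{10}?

Plug in m = 1, 2, 3: A + B + 2C = 6; 2A + B + 4C = 15; 3A + B + 8C = 30.
Subtracting the first from the second: A + 2C = 9.
Subtracting the second from the third: A + 4C = 15.
Solving: C = 3, A = 3, then B = -3.
Therefore w_{10} = 30 + (-3) + 3·1024 = 3099.

3099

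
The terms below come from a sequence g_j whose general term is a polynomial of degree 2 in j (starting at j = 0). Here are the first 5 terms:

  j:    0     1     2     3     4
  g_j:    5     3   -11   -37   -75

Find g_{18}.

-1867

1st diffs: -2, -14, -26, -38.
2nd diffs: -12, -12, -12 (constant).
Newton forward-difference form: g_j = 5 + (-2)·C(j,1) + (-12)·C(j,2).
At j = 18: j = 18, so g_{18} = 5 - 36 - 1836 = -1867.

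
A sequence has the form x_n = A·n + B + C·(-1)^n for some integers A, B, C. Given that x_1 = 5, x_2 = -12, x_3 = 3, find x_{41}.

-35

At n = 1, 2, 3: A + B - C = 5; 2A + B + C = -12; 3A + B - C = 3.
Subtracting the first from the second: A + 2C = -17.
Subtracting the second from the third: A - 2C = 15.
Solving: C = -8, A = -1, then B = -2.
Therefore x_{41} = -41 + (-2) + (-8)·(-1) = -35.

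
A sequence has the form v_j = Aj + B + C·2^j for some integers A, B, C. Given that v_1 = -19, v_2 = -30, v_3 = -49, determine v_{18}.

Plug in j = 1, 2, 3: A + B + 2C = -19; 2A + B + 4C = -30; 3A + B + 8C = -49.
Subtracting the first from the second: A + 2C = -11.
Subtracting the second from the third: A + 4C = -19.
Solving: C = -4, A = -3, then B = -8.
Therefore v_{18} = -54 + (-8) + (-4)·262144 = -1048638.

-1048638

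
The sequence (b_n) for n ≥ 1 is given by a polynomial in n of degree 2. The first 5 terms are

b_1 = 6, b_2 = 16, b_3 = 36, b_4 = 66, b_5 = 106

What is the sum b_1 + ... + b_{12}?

2932

1st diffs: 10, 20, 30, 40.
2nd diffs: 10, 10, 10 (constant).
So b_n = 5n^2 - 5n + 6.
Continuing: …, 156, 216, 286, 366, …, b_{12} = 666.
Summing n = 1..12 (12 terms) gives 2932.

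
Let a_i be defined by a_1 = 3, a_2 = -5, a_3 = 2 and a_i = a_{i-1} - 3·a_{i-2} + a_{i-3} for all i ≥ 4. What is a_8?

Applying the relation repeatedly:
a_4 = 20  a_5 = 9  a_6 = -49  a_7 = -56  a_8 = 100.

100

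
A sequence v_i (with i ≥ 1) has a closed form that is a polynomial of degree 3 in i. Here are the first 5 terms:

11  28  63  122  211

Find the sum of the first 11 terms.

6006

1st diffs: 17, 35, 59, 89.
2nd diffs: 18, 24, 30.
3rd diffs: 6, 6 (constant).
Newton forward-difference form: v_i = 11 + 17·C(i-1,1) + 18·C(i-1,2) + 6·C(i-1,3).
Continuing: …, 336, 503, 718, 987, …, v_{11} = 1711.
Summing i = 1..11 (11 terms) gives 6006.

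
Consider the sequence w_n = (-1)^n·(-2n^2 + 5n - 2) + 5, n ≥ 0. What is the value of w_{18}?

(-1)^18 = 1; -2n^2 + 5n - 2 at n=18 is -560; so w_{18} = -555.

-555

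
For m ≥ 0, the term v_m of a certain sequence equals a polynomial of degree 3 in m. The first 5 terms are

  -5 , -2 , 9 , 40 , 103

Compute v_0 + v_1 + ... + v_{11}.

7838

1st diffs: 3, 11, 31, 63.
2nd diffs: 8, 20, 32.
3rd diffs: 12, 12 (constant).
So v_m = 2m^3 - 2m^2 + 3m - 5.
Continuing: …, 210, 373, 604, 915, …, v_{11} = 2448.
Summing m = 0..11 (12 terms) gives 7838.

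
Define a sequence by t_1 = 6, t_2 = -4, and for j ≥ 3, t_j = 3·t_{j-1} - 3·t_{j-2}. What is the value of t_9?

810

Compute successive terms:
t_3 = -30;  t_4 = -78;  t_5 = -144;  t_6 = -198;  t_7 = -162;  t_8 = 108;  t_9 = 810.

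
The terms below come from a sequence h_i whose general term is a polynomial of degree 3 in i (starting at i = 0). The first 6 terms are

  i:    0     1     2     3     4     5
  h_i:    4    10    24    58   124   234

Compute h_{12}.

1st diffs: 6, 14, 34, 66, 110.
2nd diffs: 8, 20, 32, 44.
3rd diffs: 12, 12, 12 (constant).
Newton forward-difference form: h_i = 4 + 6·C(i,1) + 8·C(i,2) + 12·C(i,3).
At i = 12: i = 12, so h_{12} = 4 + 72 + 528 + 2640 = 3244.

3244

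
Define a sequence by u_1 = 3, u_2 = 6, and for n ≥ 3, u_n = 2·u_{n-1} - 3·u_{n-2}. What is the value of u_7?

u_3 = 3;  u_4 = -12;  u_5 = -33;  u_6 = -30;  u_7 = 39.

39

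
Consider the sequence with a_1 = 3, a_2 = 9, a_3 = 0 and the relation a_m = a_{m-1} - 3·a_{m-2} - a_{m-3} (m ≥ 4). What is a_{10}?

-1011

Step forward from the initial values:
a_4 = -30  a_5 = -39  a_6 = 51  a_7 = 198  a_8 = 84  a_9 = -561  a_{10} = -1011.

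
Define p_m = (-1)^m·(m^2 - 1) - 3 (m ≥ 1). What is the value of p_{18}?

320

(-1)^18 = 1; m^2 - 1 at m=18 is 323; so p_{18} = 320.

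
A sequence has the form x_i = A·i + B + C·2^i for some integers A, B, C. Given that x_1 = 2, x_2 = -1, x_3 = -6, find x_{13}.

-8200

Write the equations: A + B + 2C = 2; 2A + B + 4C = -1; 3A + B + 8C = -6.
Subtracting the first from the second: A + 2C = -3.
Subtracting the second from the third: A + 4C = -5.
Solving: C = -1, A = -1, then B = 5.
Therefore x_{13} = -13 + 5 + (-1)·8192 = -8200.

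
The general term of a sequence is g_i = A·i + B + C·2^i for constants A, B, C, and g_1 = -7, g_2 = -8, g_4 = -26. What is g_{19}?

-1048525

The three given values yield: A + B + 2C = -7; 2A + B + 4C = -8; 4A + B + 16C = -26.
Subtracting the first from the second: A + 2C = -1.
Subtracting the second from the third: 2A + 12C = -18.
Solving: C = -2, A = 3, then B = -6.
Hence g_{19} = 3·19 + (-6) + (-2)·524288 = -1048525.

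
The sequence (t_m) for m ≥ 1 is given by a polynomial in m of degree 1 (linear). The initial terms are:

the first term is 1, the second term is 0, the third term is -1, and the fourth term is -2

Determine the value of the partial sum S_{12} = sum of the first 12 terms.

1st diffs: -1, -1, -1 (constant).
So t_m = -m + 2.
Continuing: …, -3, -4, -5, -6, …, t_{12} = -10.
Summing m = 1..12 (12 terms) gives -54.

-54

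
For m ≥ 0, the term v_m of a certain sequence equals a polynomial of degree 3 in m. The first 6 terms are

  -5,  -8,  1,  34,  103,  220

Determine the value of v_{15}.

6670

1st diffs: -3, 9, 33, 69, 117.
2nd diffs: 12, 24, 36, 48.
3rd diffs: 12, 12, 12 (constant).
Newton forward-difference form: v_m = -5 + (-3)·C(m,1) + 12·C(m,2) + 12·C(m,3).
At m = 15: m = 15, so v_{15} = -5 - 45 + 1260 + 5460 = 6670.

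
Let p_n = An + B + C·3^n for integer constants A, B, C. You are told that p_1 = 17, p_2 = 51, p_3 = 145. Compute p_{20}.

17433922083

Write the equations: A + B + 3C = 17; 2A + B + 9C = 51; 3A + B + 27C = 145.
Subtracting the first from the second: A + 6C = 34.
Subtracting the second from the third: A + 18C = 94.
Solving: C = 5, A = 4, then B = -2.
Hence p_{20} = 4·20 + (-2) + 5·3486784401 = 17433922083.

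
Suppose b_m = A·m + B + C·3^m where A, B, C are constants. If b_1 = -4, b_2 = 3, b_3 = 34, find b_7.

At m = 1, 2, 3: A + B + 3C = -4; 2A + B + 9C = 3; 3A + B + 27C = 34.
Subtracting the first from the second: A + 6C = 7.
Subtracting the second from the third: A + 18C = 31.
Solving: C = 2, A = -5, then B = -5.
So b_m = -5·m + (-5) + 2·3^m; at m=7 this is 4334.

4334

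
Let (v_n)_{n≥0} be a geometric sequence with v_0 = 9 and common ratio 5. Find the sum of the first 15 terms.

68664550779

v_n = 9·5^(n-0).
S = 9·(5^15 - 1)/(5 - 1) = 9·(30517578125 - 1)/(4) = 68664550779.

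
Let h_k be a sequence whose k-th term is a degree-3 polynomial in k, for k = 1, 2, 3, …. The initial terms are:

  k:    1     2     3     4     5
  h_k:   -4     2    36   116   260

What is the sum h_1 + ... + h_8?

1st diffs: 6, 34, 80, 144.
2nd diffs: 28, 46, 64.
3rd diffs: 18, 18 (constant).
So h_k = 3k^3 - 4k^2 - 3k.
Continuing: 486, 812, 1256.
Summing k = 1..8 (8 terms) gives 2964.

2964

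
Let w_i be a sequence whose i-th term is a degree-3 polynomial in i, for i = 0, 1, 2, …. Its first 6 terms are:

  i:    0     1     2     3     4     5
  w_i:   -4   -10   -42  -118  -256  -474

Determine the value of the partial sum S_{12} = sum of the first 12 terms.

1st diffs: -6, -32, -76, -138, -218.
2nd diffs: -26, -44, -62, -80.
3rd diffs: -18, -18, -18 (constant).
Newton forward-difference form: w_i = -4 + (-6)·C(i,1) + (-26)·C(i,2) + (-18)·C(i,3).
Continuing: …, -790, -1222, -1788, -2506, …, w_{11} = -4470.
Summing i = 0..11 (12 terms) gives -15074.

-15074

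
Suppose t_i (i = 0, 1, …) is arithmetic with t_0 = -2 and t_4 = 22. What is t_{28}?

166

Common difference d = (22 - (-2)) / (4 - 0) = 6.
t_i = -2 + (i - 0)·6.
t_{28} = -2 + 28·6 = 166.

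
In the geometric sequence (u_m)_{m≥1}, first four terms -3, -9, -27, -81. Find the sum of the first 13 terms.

-2391483

Common ratio r = 3.
u_m = (-3)·3^(m-1).
S = (-3)·(3^13 - 1)/(3 - 1) = (-3)·(1594323 - 1)/(2) = -2391483.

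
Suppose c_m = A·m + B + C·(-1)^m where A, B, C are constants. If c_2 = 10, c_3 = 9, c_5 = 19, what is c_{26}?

At m = 2, 3, 5: 2A + B + C = 10; 3A + B - C = 9; 5A + B - C = 19.
Subtracting the first from the second: A - 2C = -1.
Subtracting the second from the third: 2A = 10.
Solving: C = 3, A = 5, then B = -3.
Therefore c_{26} = 130 + (-3) + 3·1 = 130.

130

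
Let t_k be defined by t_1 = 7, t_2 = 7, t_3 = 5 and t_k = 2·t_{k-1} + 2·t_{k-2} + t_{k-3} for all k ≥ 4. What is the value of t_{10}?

14487

t_4 = 31, t_5 = 79, t_6 = 225, t_7 = 639, t_8 = 1807, t_9 = 5117, t_{10} = 14487.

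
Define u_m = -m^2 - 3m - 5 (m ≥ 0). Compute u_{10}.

-135

u_{10} = -1·10^2 - 3·10 - 5 = -135.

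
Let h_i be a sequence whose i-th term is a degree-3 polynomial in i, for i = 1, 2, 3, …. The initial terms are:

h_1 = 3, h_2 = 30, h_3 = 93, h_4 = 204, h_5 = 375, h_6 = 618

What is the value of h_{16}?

1st diffs: 27, 63, 111, 171, 243.
2nd diffs: 36, 48, 60, 72.
3rd diffs: 12, 12, 12 (constant).
Newton forward-difference form: h_i = 3 + 27·C(i-1,1) + 36·C(i-1,2) + 12·C(i-1,3).
At i = 16: i-1 = 15, so h_{16} = 3 + 405 + 3780 + 5460 = 9648.

9648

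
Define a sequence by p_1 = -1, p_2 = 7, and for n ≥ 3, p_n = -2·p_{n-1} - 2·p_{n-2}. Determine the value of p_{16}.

-640

Applying the relation repeatedly:
p_3 = -12, p_4 = 10, p_5 = 4, …, p_{13} = 64, p_{14} = -448, p_{15} = 768, p_{16} = -640.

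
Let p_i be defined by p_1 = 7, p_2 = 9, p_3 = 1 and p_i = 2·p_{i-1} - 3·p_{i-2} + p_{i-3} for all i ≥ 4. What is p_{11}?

-394

Iterate the recurrence:
p_4 = -18, p_5 = -30, p_6 = -5, p_7 = 62, p_8 = 109, p_9 = 27, p_{10} = -211, p_{11} = -394.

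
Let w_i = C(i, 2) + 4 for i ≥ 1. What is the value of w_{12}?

C(12, 2) = 66, so w_{12} = 70.

70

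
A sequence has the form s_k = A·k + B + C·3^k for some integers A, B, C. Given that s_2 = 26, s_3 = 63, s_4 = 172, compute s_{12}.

1062900

Plug in k = 2, 3, 4: 2A + B + 9C = 26; 3A + B + 27C = 63; 4A + B + 81C = 172.
Subtracting the first from the second: A + 18C = 37.
Subtracting the second from the third: A + 54C = 109.
Solving: C = 2, A = 1, then B = 6.
Hence s_{12} = 1·12 + 6 + 2·531441 = 1062900.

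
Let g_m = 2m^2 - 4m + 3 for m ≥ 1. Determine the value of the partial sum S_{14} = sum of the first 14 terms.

Over m = 1..14: Σm = 105, Σm² = 1015.
Total = (2)·1015 + (-4)·105 + (3)·14 = 1652.

1652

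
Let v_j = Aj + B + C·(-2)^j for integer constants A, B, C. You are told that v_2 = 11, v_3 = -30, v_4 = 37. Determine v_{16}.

196537

The three given values yield: 2A + B + 4C = 11; 3A + B - 8C = -30; 4A + B + 16C = 37.
Subtracting the first from the second: A - 12C = -41.
Subtracting the second from the third: A + 24C = 67.
Solving: C = 3, A = -5, then B = 9.
Therefore v_{16} = -80 + 9 + 3·65536 = 196537.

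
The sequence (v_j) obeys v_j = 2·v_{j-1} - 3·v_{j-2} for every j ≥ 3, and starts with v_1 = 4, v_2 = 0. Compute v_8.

v_3 = -12;  v_4 = -24;  v_5 = -12;  v_6 = 48;  v_7 = 132;  v_8 = 120.

120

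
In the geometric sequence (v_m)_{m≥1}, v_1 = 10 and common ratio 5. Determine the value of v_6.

v_m = 10·5^(m-1).
v_6 = 10·5^5 = 31250.

31250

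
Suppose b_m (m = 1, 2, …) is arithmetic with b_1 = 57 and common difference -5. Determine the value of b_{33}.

b_m = 57 + (m - 1)·(-5).
b_{33} = 57 + 32·(-5) = -103.

-103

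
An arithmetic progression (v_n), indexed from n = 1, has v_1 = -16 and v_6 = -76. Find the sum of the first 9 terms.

Common difference d = (-76 - (-16)) / (6 - 1) = -12.
v_n = -16 + (n - 1)·(-12).
v_9 = -112; S = 9·(-16 + (-112))/2 = -576.

-576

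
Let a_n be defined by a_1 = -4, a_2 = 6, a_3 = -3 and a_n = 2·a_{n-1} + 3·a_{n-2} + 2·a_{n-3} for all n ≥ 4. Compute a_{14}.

295132

Step forward from the initial values:
a_4 = 4; a_5 = 11; a_6 = 28; …; a_{11} = 9417; a_{12} = 29692; a_{13} = 93611; a_{14} = 295132.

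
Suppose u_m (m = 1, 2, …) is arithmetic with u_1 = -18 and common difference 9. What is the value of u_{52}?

u_m = -18 + (m - 1)·9.
u_{52} = -18 + 51·9 = 441.

441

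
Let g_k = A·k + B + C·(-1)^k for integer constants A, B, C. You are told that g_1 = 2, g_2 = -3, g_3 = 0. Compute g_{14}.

-15

Write the equations: A + B - C = 2; 2A + B + C = -3; 3A + B - C = 0.
Subtracting the first from the second: A + 2C = -5.
Subtracting the second from the third: A - 2C = 3.
Solving: C = -2, A = -1, then B = 1.
Therefore g_{14} = -14 + 1 + (-2)·1 = -15.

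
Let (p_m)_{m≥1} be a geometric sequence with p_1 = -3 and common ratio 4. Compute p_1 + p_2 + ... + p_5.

-1023

p_m = (-3)·4^(m-1).
S = (-3)·(4^5 - 1)/(4 - 1) = (-3)·(1024 - 1)/(3) = -1023.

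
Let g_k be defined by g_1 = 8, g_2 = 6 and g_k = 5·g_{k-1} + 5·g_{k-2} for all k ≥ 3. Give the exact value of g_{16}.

Iterate the recurrence:
g_3 = 70, g_4 = 380, g_5 = 2250, …, g_{13} = 3099125000, g_{14} = 18142593750, g_{15} = 106208593750, g_{16} = 621755937500.

621755937500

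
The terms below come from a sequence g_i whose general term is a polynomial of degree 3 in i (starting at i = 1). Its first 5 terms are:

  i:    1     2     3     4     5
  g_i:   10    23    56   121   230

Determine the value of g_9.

1346

1st diffs: 13, 33, 65, 109.
2nd diffs: 20, 32, 44.
3rd diffs: 12, 12 (constant).
Newton forward-difference form: g_i = 10 + 13·C(i-1,1) + 20·C(i-1,2) + 12·C(i-1,3).
At i = 9: i-1 = 8, so g_9 = 10 + 104 + 560 + 672 = 1346.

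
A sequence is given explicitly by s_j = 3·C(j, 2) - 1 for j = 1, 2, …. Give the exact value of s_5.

C(5, 2) = 10, so s_5 = 29.

29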